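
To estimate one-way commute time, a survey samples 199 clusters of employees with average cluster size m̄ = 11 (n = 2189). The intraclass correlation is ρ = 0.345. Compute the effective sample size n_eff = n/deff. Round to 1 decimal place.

491.9

deff = 1 + (11 − 1)·0.345 = 1 + 3.45 = 4.45.
n_eff = 2189 / 4.45 = 491.9.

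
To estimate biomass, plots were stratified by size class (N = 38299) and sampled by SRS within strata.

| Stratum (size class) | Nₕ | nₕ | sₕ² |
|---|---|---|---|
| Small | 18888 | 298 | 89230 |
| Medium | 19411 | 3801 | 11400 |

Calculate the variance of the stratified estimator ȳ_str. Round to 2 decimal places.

72.30

Var(ȳ_str) = Σₕ Wₕ²(1 − fₕ)sₕ²/nₕ with Wₕ = Nₕ/N, N = 38299.
Small: Wₕ = 0.49317215; term = 0.49317215²·(1 − 0.01577721)·89230/298 = 71.677875.
Medium: Wₕ = 0.50682785; term = 0.50682785²·(1 − 0.19581680)·11400/3801 = 0.61955936.
Sum = 72.297434.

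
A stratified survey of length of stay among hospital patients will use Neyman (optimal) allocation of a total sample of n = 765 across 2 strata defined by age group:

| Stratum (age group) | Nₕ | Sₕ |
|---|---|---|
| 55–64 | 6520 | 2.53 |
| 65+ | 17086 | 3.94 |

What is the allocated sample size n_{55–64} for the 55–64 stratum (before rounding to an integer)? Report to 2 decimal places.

150.56

Neyman allocation: nₕ = n·NₕSₕ / Σⱼ NⱼSⱼ.
Σ NⱼSⱼ = 6520·2.53 + 17086·3.94 = 83814.44.
n_{55–64} = 765·6520·2.53 / 83814.44 = 150.56.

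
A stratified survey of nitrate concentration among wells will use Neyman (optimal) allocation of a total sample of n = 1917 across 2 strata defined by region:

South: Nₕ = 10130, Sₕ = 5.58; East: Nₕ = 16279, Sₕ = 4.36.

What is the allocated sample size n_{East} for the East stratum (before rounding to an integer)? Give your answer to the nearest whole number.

1067

Neyman allocation: nₕ = n·NₕSₕ / Σⱼ NⱼSⱼ.
Σ NⱼSⱼ = 10130·5.58 + 16279·4.36 = 127501.84.
n_{East} = 1917·16279·4.36 / 127501.84 = 1067.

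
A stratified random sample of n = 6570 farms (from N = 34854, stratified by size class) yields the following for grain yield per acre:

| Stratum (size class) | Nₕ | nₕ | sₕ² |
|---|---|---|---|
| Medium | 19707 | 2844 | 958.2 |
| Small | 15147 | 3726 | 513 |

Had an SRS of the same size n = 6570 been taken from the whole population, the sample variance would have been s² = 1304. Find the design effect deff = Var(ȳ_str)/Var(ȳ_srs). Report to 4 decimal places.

Var(ȳ_str) = Σ Wₕ²(1−fₕ)sₕ²/nₕ with Wₕ = Nₕ/34854:
  Medium: (19707/34854)²·(1−2844/19707)·958.2/2844 = 0.09216726
  Small: (15147/34854)²·(1−3726/15147)·513/3726 = 0.019606497
  → Var(ȳ_str) = 0.11177376.
Var(ȳ_srs) = (1 − 6570/34854)·1304/6570 = 0.16106472.
deff = 0.11177376 / 0.16106472 = 0.6940.

0.6940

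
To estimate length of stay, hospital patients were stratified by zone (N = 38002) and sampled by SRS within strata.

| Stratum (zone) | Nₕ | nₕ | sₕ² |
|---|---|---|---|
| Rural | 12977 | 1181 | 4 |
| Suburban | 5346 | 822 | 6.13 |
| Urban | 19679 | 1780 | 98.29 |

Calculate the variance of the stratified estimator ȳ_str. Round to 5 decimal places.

0.01395

Var(ȳ_str) = Σₕ Wₕ²(1 − fₕ)sₕ²/nₕ with Wₕ = Nₕ/N, N = 38002.
Rural: Wₕ = 0.34148203; term = 0.34148203²·(1 − 0.09100717)·4/1181 = 3.5900976 × 10^-4.
Suburban: Wₕ = 0.14067681; term = 0.14067681²·(1 − 0.15375982)·6.13/822 = 1.2488989 × 10^-4.
Urban: Wₕ = 0.51784117; term = 0.51784117²·(1 − 0.09045175)·98.29/1780 = 0.013468159.
Sum = 0.013952059.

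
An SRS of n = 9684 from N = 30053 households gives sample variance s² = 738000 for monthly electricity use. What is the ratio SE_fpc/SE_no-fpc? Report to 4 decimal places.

f = n/N = 9684/30053 = 0.32223073.
SE_no-fpc = √(s²/n) = 8.7297296; SE_fpc = √((1−f)s²/n) = 7.1869021.
Ratio = √(1−f) = 0.82326744.

0.8233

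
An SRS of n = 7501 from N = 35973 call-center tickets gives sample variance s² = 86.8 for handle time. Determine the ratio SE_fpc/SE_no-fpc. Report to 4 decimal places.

0.8897

f = n/N = 7501/35973 = 0.20851750.
SE_no-fpc = √(s²/n) = 0.10757226; SE_fpc = √((1−f)s²/n) = 0.095701983.
Ratio = √(1−f) = 0.88965302.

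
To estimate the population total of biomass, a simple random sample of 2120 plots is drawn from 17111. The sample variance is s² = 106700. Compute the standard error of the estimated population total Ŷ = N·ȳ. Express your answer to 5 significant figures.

113620

Var(Ŷ) = N²·Var(ȳ) = N²·(1 − n/N)·s²/n.
f = 2120/17111 = 0.12389691; Var(ȳ) = 0.87610309·106700/2120 = 44.094434.
Var(Ŷ) = 17111² · 44.094434 = 1.2910247 × 10^10.
SE(Ŷ) = √(1.2910247 × 10^10) = 113620.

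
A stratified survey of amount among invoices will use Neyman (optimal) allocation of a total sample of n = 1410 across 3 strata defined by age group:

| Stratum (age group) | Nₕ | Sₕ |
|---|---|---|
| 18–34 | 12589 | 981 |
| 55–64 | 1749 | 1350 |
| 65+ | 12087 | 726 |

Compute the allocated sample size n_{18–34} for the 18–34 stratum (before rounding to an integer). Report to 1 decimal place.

Neyman allocation: nₕ = n·NₕSₕ / Σⱼ NⱼSⱼ.
Σ NⱼSⱼ = 12589·981 + 1749·1350 + 12087·726 = 2.3486121 × 10^7.
n_{18–34} = 1410·12589·981 / (2.3486121 × 10^7) = 741.4.

741.4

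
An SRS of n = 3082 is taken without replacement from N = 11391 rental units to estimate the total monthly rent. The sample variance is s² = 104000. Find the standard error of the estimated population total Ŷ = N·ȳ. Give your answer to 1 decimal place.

56513.9

Var(Ŷ) = N²·Var(ȳ) = N²·(1 − n/N)·s²/n.
f = 3082/11391 = 0.27056448; Var(ȳ) = 0.72943552·104000/3082 = 24.614307.
Var(Ŷ) = 11391² · 24.614307 = 3.1938265 × 10^9.
SE(Ŷ) = √(3.1938265 × 10^9) = 56513.9.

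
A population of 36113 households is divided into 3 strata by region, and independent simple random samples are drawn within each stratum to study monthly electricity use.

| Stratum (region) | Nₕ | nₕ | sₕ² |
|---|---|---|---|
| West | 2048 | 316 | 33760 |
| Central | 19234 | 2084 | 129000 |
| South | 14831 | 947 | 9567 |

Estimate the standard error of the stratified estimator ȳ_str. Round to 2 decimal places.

4.19

Var(ȳ_str) = Σₕ Wₕ²(1 − fₕ)sₕ²/nₕ with Wₕ = Nₕ/N, N = 36113.
West: Wₕ = 0.05671088; term = 0.05671088²·(1 − 0.15429688)·33760/316 = 0.29058023.
Central: Wₕ = 0.53260599; term = 0.53260599²·(1 − 0.10834980)·129000/2084 = 15.656641.
South: Wₕ = 0.41068313; term = 0.41068313²·(1 − 0.06385274)·9567/947 = 1.5950845.
Sum = 17.542306.
SE = √(17.542306) = 4.19.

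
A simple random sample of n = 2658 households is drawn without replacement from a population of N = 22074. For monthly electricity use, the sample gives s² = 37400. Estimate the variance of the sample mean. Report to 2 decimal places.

Under SRS without replacement, Var(ȳ) = (1 − f)·s²/n with f = n/N = 2658/22074 = 0.12041316.
Var(ȳ) = (1 − 0.12041316)·37400/2658 = 0.87958684·14.07073 = 12.376429.

12.38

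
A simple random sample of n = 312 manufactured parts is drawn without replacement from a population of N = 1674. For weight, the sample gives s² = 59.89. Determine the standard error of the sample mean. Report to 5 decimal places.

0.39519

Under SRS without replacement, Var(ȳ) = (1 − f)·s²/n with f = n/N = 312/1674 = 0.18637993.
Var(ȳ) = (1 − 0.18637993)·59.89/312 = 0.81362007·0.19195513 = 0.15617855.
SE(ȳ) = √(0.15617855) = 0.39519.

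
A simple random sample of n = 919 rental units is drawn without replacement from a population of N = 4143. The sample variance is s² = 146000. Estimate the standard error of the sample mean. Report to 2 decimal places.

Under SRS without replacement, Var(ȳ) = (1 − f)·s²/n with f = n/N = 919/4143 = 0.22181994.
Var(ȳ) = (1 − 0.22181994)·146000/919 = 0.77818006·158.86834 = 123.62817.
SE(ȳ) = √(123.62817) = 11.12.

11.12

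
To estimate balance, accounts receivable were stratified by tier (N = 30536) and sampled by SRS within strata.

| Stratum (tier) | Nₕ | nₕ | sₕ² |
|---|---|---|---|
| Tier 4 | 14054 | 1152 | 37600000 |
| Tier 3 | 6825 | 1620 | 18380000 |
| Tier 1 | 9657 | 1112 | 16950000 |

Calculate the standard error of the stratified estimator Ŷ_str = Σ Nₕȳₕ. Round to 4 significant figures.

2.753 × 10^6

Var(Ŷ_str) = Σₕ Nₕ²(1 − fₕ)sₕ²/nₕ.
Tier 4: 14054²·(1 − 1152/14054)·37600000/1152 = 5.918237 × 10^12.
Tier 3: 6825²·(1 − 1620/6825)·18380000/1620 = 4.0304532 × 10^11.
Tier 1: 9657²·(1 − 1112/9657)·16950000/1112 = 1.2578221 × 10^12.
Sum = 7.5791044 × 10^12.
SE = √(7.5791044 × 10^12) = 2.753 × 10^6.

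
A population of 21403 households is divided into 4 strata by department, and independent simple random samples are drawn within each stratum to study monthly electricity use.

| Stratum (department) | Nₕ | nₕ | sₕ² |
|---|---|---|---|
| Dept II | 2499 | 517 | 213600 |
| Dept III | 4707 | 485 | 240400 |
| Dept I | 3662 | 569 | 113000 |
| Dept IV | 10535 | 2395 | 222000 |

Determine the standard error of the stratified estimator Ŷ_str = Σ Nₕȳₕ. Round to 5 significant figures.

148640

Var(Ŷ_str) = Σₕ Nₕ²(1 − fₕ)sₕ²/nₕ.
Dept II: 2499²·(1 − 517/2499)·213600/517 = 2.0463533 × 10^9.
Dept III: 4707²·(1 − 485/4707)·240400/485 = 9.8504292 × 10^9.
Dept I: 3662²·(1 − 569/3662)·113000/569 = 2.2493883 × 10^9.
Dept IV: 10535²·(1 − 2395/10535)·222000/2395 = 7.9488884 × 10^9.
Sum = 2.2095059 × 10^10.
SE = √(2.2095059 × 10^10) = 148640.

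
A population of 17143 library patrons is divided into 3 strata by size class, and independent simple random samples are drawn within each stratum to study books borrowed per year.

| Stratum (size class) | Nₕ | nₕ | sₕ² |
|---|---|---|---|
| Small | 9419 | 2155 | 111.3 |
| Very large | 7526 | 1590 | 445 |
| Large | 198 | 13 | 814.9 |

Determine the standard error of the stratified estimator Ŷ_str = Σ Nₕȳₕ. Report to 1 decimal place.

Var(Ŷ_str) = Σₕ Nₕ²(1 − fₕ)sₕ²/nₕ.
Small: 9419²·(1 − 2155/9419)·111.3/2155 = 3.5336906 × 10^6.
Very large: 7526²·(1 − 1590/7526)·445/1590 = 1.2503195 × 10^7.
Large: 198²·(1 − 13/198)·814.9/13 = 2.2961375 × 10^6.
Sum = 1.8333023 × 10^7.
SE = √(1.8333023 × 10^7) = 4281.7.

4281.7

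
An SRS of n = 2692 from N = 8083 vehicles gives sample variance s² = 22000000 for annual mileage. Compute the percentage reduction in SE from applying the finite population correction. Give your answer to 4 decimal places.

18.3327

f = n/N = 2692/8083 = 0.33304466.
SE_no-fpc = √(s²/n) = 90.40112; SE_fpc = √((1−f)s²/n) = 73.828185.
Ratio = √(1−f) = 0.81667334. Reduction = 100·(1 − 0.81667334) = 18.3327%.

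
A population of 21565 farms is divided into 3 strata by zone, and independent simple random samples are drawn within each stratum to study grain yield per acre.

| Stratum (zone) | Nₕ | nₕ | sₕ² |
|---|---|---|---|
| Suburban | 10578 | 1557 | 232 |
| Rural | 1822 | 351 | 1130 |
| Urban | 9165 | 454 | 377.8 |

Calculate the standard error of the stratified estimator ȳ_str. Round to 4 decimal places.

Var(ȳ_str) = Σₕ Wₕ²(1 − fₕ)sₕ²/nₕ with Wₕ = Nₕ/N, N = 21565.
Suburban: Wₕ = 0.49051704; term = 0.49051704²·(1 − 0.14719229)·232/1557 = 0.030574453.
Rural: Wₕ = 0.08448875; term = 0.08448875²·(1 − 0.19264544)·1130/351 = 0.018553825.
Urban: Wₕ = 0.42499420; term = 0.42499420²·(1 − 0.04953628)·377.8/454 = 0.14285902.
Sum = 0.1919873.
SE = √(0.1919873) = 0.4382.

0.4382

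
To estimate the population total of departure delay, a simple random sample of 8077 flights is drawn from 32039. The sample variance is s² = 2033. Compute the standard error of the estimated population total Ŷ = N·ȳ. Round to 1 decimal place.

13901.0

Var(Ŷ) = N²·Var(ȳ) = N²·(1 − n/N)·s²/n.
f = 8077/32039 = 0.25209900; Var(ȳ) = 0.74790100·2033/8077 = 0.18824845.
Var(Ŷ) = 32039² · 0.18824845 = 1.9323657 × 10^8.
SE(Ŷ) = √(1.9323657 × 10^8) = 13901.0.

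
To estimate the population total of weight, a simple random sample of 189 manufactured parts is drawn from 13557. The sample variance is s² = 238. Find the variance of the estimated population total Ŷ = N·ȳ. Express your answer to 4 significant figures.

2.282 × 10^8

Var(Ŷ) = N²·Var(ȳ) = N²·(1 − n/N)·s²/n.
f = 189/13557 = 0.01394114; Var(ȳ) = 0.98605886·238/189 = 1.2417038.
Var(Ŷ) = 13557² · 1.2417038 = 2.2821553 × 10^8.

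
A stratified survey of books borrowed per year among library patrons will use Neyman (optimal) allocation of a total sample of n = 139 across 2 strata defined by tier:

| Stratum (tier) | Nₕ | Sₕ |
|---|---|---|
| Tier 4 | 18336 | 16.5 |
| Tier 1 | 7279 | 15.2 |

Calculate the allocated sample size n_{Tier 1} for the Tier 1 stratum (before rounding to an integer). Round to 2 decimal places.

Neyman allocation: nₕ = n·NₕSₕ / Σⱼ NⱼSⱼ.
Σ NⱼSⱼ = 18336·16.5 + 7279·15.2 = 413184.8.
n_{Tier 1} = 139·7279·15.2 / 413184.8 = 37.22.

37.22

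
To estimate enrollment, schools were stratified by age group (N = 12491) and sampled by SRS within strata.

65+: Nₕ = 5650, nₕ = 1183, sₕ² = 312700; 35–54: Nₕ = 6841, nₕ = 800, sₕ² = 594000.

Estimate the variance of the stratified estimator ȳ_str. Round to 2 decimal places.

Var(ȳ_str) = Σₕ Wₕ²(1 − fₕ)sₕ²/nₕ with Wₕ = Nₕ/N, N = 12491.
65+: Wₕ = 0.45232567; term = 0.45232567²·(1 − 0.20938053)·312700/1183 = 42.75758.
35–54: Wₕ = 0.54767433; term = 0.54767433²·(1 − 0.11694197)·594000/800 = 196.66654.
Sum = 239.42412.

239.42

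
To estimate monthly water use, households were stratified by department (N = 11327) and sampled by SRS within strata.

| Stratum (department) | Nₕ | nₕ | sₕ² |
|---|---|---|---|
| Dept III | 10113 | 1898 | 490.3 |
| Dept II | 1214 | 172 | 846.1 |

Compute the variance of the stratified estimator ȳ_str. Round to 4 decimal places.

Var(ȳ_str) = Σₕ Wₕ²(1 − fₕ)sₕ²/nₕ with Wₕ = Nₕ/N, N = 11327.
Dept III: Wₕ = 0.89282246; term = 0.89282246²·(1 − 0.18767922)·490.3/1898 = 0.16727208.
Dept II: Wₕ = 0.10717754; term = 0.10717754²·(1 − 0.14168040)·846.1/172 = 0.048500906.
Sum = 0.21577299.

0.2158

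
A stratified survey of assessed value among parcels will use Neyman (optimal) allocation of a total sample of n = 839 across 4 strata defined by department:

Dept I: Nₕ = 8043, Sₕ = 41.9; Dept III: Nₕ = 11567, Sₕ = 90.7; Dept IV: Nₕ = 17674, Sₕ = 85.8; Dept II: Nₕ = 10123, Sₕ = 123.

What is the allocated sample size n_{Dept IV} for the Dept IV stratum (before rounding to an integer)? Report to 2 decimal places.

Neyman allocation: nₕ = n·NₕSₕ / Σⱼ NⱼSⱼ.
Σ NⱼSⱼ = 8043·41.9 + 11567·90.7 + 17674·85.8 + 10123·123 = 4.1476868 × 10^6.
n_{Dept IV} = 839·17674·85.8 / (4.1476868 × 10^6) = 306.75.

306.75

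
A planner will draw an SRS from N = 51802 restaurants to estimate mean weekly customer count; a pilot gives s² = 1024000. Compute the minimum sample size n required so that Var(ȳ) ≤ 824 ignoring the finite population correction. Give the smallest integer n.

Without fpc, n₀ = s²/D = 1024000/824 = 1242.7184.
Rounding up, n = 1243.

1243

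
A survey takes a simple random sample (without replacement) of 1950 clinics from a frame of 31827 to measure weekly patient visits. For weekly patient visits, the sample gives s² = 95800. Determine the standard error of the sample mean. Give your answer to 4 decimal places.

Under SRS without replacement, Var(ȳ) = (1 − f)·s²/n with f = n/N = 1950/31827 = 0.06126873.
Var(ȳ) = (1 − 0.06126873)·95800/1950 = 0.93873127·49.128205 = 46.118182.
SE(ȳ) = √(46.118182) = 6.7910.

6.7910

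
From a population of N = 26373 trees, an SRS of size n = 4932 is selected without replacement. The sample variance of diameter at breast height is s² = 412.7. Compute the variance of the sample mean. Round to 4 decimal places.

Under SRS without replacement, Var(ȳ) = (1 − f)·s²/n with f = n/N = 4932/26373 = 0.18700944.
Var(ȳ) = (1 − 0.18700944)·412.7/4932 = 0.81299056·0.083678021 = 0.068029441.

0.0680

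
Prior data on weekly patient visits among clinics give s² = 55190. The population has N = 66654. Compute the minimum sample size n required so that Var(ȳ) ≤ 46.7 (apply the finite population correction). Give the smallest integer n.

Without fpc, n₀ = s²/D = 55190/46.7 = 1181.7987.
With fpc, (1 − n/N)·s²/n ≤ D requires n ≥ n₀/(1 + n₀/N) = 1181.7987/(1 + 1181.7987/66654) = 1161.2100.
Rounding up, n = 1162.

1162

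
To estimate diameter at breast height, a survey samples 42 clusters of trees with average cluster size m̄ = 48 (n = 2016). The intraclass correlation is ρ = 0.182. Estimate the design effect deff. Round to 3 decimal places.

9.554

deff = 1 + (48 − 1)·0.182 = 1 + 8.554 = 9.554.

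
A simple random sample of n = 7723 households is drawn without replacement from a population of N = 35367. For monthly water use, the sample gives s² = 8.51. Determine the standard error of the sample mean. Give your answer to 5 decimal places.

0.02935

Under SRS without replacement, Var(ȳ) = (1 − f)·s²/n with f = n/N = 7723/35367 = 0.21836740.
Var(ȳ) = (1 − 0.21836740)·8.51/7723 = 0.78163260·0.0011019034 = 8.6128362 × 10^-4.
SE(ȳ) = √(8.6128362 × 10^-4) = 0.02935.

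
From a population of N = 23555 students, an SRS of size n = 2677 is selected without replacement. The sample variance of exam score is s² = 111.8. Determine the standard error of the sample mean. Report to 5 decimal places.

Under SRS without replacement, Var(ȳ) = (1 − f)·s²/n with f = n/N = 2677/23555 = 0.11364891.
Var(ȳ) = (1 − 0.11364891)·111.8/2677 = 0.88635109·0.041763168 = 0.037016829.
SE(ȳ) = √(0.037016829) = 0.19240.

0.19240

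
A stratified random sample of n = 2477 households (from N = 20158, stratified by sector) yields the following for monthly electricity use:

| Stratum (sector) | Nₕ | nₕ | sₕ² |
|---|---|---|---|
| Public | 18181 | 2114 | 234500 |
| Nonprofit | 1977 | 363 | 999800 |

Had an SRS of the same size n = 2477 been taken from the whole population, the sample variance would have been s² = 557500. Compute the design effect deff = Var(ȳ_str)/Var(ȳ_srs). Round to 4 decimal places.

0.5135

Var(ȳ_str) = Σ Wₕ²(1−fₕ)sₕ²/nₕ with Wₕ = Nₕ/20158:
  Public: (18181/20158)²·(1−2114/18181)·234500/2114 = 79.743546
  Nonprofit: (1977/20158)²·(1−363/1977)·999800/363 = 21.628272
  → Var(ȳ_str) = 101.37182.
Var(ȳ_srs) = (1 − 2477/20158)·557500/2477 = 197.41414.
deff = 101.37182 / 197.41414 = 0.5135.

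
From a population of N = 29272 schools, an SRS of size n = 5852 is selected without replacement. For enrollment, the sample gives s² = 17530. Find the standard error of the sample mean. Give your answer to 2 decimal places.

1.55

Under SRS without replacement, Var(ȳ) = (1 − f)·s²/n with f = n/N = 5852/29272 = 0.19991801.
Var(ȳ) = (1 − 0.19991801)·17530/5852 = 0.80008199·2.9955571 = 2.3966913.
SE(ȳ) = √(2.3966913) = 1.55.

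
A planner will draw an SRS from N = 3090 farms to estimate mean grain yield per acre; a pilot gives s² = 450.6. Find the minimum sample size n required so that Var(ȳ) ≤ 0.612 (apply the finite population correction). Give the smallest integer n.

Without fpc, n₀ = s²/D = 450.6/0.612 = 736.2745.
With fpc, (1 − n/N)·s²/n ≤ D requires n ≥ n₀/(1 + n₀/N) = 736.2745/(1 + 736.2745/3090) = 594.5962.
Rounding up, n = 595.

595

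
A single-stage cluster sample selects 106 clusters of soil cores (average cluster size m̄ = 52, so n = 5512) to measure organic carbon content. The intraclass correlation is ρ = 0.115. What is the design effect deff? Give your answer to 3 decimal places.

deff = 1 + (52 − 1)·0.115 = 1 + 5.865 = 6.865.

6.865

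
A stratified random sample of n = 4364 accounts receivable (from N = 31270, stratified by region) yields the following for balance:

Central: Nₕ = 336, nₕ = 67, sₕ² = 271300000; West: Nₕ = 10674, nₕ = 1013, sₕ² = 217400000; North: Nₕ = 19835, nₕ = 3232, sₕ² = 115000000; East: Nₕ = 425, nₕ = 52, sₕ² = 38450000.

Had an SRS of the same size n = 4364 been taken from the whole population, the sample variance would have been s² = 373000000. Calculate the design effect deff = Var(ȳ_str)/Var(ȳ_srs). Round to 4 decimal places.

0.4774

Var(ȳ_str) = Σ Wₕ²(1−fₕ)sₕ²/nₕ with Wₕ = Nₕ/31270:
  Central: (336/31270)²·(1−67/336)·271300000/67 = 374.29221
  West: (10674/31270)²·(1−1013/10674)·217400000/1013 = 22633.078
  North: (19835/31270)²·(1−3232/19835)·115000000/3232 = 11983.661
  East: (425/31270)²·(1−52/425)·38450000/52 = 119.87676
  → Var(ȳ_str) = 35110.908.
Var(ȳ_srs) = (1 − 4364/31270)·373000000/4364 = 73543.678.
deff = 35110.908 / 73543.678 = 0.4774.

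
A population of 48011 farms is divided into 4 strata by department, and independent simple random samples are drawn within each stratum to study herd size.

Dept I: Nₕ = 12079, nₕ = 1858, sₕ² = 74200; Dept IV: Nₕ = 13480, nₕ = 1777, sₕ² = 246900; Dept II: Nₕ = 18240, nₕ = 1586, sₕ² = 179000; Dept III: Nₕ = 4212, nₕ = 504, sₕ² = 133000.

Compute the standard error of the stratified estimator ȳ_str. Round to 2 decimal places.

Var(ȳ_str) = Σₕ Wₕ²(1 − fₕ)sₕ²/nₕ with Wₕ = Nₕ/N, N = 48011.
Dept I: Wₕ = 0.25158818; term = 0.25158818²·(1 − 0.15382068)·74200/1858 = 2.1389521.
Dept IV: Wₕ = 0.28076899; term = 0.28076899²·(1 − 0.13182493)·246900/1777 = 9.5090965.
Dept II: Wₕ = 0.37991294; term = 0.37991294²·(1 − 0.08695175)·179000/1586 = 14.873451.
Dept III: Wₕ = 0.08772990; term = 0.08772990²·(1 − 0.11965812)·133000/504 = 1.7880007.
Sum = 28.3095.
SE = √(28.3095) = 5.32.

5.32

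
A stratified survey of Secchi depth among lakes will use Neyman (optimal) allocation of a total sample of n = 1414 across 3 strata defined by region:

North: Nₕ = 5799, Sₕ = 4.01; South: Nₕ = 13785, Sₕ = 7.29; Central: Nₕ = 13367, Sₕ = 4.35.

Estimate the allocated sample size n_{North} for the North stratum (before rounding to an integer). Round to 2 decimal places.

Neyman allocation: nₕ = n·NₕSₕ / Σⱼ NⱼSⱼ.
Σ NⱼSⱼ = 5799·4.01 + 13785·7.29 + 13367·4.35 = 181893.09.
n_{North} = 1414·5799·4.01 / 181893.09 = 180.77.

180.77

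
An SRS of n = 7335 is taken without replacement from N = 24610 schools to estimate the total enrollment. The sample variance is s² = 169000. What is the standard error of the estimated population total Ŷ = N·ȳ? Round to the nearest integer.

98971

Var(Ŷ) = N²·Var(ȳ) = N²·(1 − n/N)·s²/n.
f = 7335/24610 = 0.29804957; Var(ȳ) = 0.70195043·169000/7335 = 16.173091.
Var(Ŷ) = 24610² · 16.173091 = 9.7952665 × 10^9.
SE(Ŷ) = √(9.7952665 × 10^9) = 98971.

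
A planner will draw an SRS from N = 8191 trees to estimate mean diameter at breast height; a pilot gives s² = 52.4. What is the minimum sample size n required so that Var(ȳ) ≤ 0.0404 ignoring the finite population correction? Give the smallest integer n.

Without fpc, n₀ = s²/D = 52.4/0.0404 = 1297.0297.
Rounding up, n = 1298.

1298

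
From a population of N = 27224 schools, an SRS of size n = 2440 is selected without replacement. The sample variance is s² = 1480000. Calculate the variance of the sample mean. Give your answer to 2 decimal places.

Under SRS without replacement, Var(ȳ) = (1 − f)·s²/n with f = n/N = 2440/27224 = 0.08962680.
Var(ȳ) = (1 − 0.08962680)·1480000/2440 = 0.91037320·606.55738 = 552.19358.

552.19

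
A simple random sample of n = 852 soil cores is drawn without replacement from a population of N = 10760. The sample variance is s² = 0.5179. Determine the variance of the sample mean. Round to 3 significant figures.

5.60 × 10^-4

Under SRS without replacement, Var(ȳ) = (1 − f)·s²/n with f = n/N = 852/10760 = 0.07918216.
Var(ȳ) = (1 − 0.07918216)·0.5179/852 = 0.92081784·6.0786385 × 10^-4 = 5.5973188 × 10^-4.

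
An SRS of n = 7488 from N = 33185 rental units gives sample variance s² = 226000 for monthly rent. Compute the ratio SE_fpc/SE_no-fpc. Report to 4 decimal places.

f = n/N = 7488/33185 = 0.22564412.
SE_no-fpc = √(s²/n) = 5.4937805; SE_fpc = √((1−f)s²/n) = 4.8343891.
Ratio = √(1−f) = 0.87997493.

0.8800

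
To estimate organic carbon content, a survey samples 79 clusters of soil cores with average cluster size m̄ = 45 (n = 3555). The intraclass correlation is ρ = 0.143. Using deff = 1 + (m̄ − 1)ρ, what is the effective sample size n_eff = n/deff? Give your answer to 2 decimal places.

487.52

deff = 1 + (45 − 1)·0.143 = 1 + 6.292 = 7.292.
n_eff = 3555 / 7.292 = 487.52.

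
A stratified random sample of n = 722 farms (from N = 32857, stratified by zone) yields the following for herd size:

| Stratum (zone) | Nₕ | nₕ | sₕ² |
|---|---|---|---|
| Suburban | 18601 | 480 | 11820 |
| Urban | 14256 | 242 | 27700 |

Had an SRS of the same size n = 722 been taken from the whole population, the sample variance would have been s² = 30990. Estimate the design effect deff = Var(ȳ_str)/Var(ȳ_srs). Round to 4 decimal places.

Var(ȳ_str) = Σ Wₕ²(1−fₕ)sₕ²/nₕ with Wₕ = Nₕ/32857:
  Suburban: (18601/32857)²·(1−480/18601)·11820/480 = 7.6884515
  Urban: (14256/32857)²·(1−242/14256)·27700/242 = 21.182069
  → Var(ȳ_str) = 28.870521.
Var(ȳ_srs) = (1 − 722/32857)·30990/722 = 41.97926.
deff = 28.870521 / 41.97926 = 0.6877.

0.6877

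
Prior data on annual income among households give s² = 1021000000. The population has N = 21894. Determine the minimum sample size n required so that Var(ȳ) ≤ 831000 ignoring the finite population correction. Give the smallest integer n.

1229

Without fpc, n₀ = s²/D = 1021000000/831000 = 1228.6402.
Rounding up, n = 1229.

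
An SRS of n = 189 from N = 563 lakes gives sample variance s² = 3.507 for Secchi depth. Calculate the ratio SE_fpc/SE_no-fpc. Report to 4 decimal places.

f = n/N = 189/563 = 0.33570160.
SE_no-fpc = √(s²/n) = 0.13621878; SE_fpc = √((1−f)s²/n) = 0.11102444.
Ratio = √(1−f) = 0.81504503.

0.8150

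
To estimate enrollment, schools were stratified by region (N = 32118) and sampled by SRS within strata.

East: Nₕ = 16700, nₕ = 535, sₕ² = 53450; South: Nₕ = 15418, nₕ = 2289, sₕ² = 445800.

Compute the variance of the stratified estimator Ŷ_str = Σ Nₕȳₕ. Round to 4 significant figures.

Var(Ŷ_str) = Σₕ Nₕ²(1 − fₕ)sₕ²/nₕ.
East: 16700²·(1 − 535/16700)·53450/535 = 2.6970321 × 10^10.
South: 15418²·(1 − 2289/15418)·445800/2289 = 3.942339 × 10^10.
Sum = 6.6393711 × 10^10.

6.639 × 10^10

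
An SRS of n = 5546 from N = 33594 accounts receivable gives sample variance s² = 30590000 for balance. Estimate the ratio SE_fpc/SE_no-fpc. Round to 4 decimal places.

f = n/N = 5546/33594 = 0.16508900.
SE_no-fpc = √(s²/n) = 74.267671; SE_fpc = √((1−f)s²/n) = 67.860944.
Ratio = √(1−f) = 0.91373464.

0.9137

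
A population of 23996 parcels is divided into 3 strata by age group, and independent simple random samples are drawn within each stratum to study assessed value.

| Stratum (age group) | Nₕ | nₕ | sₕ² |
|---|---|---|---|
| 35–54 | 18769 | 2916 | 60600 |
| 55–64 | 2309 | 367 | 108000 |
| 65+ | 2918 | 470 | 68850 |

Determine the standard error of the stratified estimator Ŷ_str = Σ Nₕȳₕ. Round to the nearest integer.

Var(Ŷ_str) = Σₕ Nₕ²(1 − fₕ)sₕ²/nₕ.
35–54: 18769²·(1 − 2916/18769)·60600/2916 = 6.1835475 × 10^9.
55–64: 2309²·(1 − 367/2309)·108000/367 = 1.3195652 × 10^9.
65+: 2918²·(1 − 470/2918)·68850/470 = 1.0464122 × 10^9.
Sum = 8.5495249 × 10^9.
SE = √(8.5495249 × 10^9) = 92464.

92464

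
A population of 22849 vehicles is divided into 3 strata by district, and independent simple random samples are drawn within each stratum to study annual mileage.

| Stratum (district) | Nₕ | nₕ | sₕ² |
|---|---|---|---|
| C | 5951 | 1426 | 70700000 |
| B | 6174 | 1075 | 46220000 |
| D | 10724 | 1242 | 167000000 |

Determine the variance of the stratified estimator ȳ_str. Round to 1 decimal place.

Var(ȳ_str) = Σₕ Wₕ²(1 − fₕ)sₕ²/nₕ with Wₕ = Nₕ/N, N = 22849.
C: Wₕ = 0.26044903; term = 0.26044903²·(1 − 0.23962359)·70700000/1426 = 2557.2549.
B: Wₕ = 0.27020876; term = 0.27020876²·(1 − 0.17411727)·46220000/1075 = 2592.6191.
D: Wₕ = 0.46934220; term = 0.46934220²·(1 − 0.11581499)·167000000/1242 = 26188.899.
Sum = 31338.773.

31338.8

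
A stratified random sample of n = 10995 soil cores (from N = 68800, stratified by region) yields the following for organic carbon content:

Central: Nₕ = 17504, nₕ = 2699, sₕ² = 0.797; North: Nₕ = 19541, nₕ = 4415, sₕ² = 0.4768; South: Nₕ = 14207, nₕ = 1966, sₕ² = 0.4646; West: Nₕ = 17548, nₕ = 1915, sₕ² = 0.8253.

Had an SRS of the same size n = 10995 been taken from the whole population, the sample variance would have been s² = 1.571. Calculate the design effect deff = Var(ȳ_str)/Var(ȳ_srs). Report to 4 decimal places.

0.4712

Var(ȳ_str) = Σ Wₕ²(1−fₕ)sₕ²/nₕ with Wₕ = Nₕ/68800:
  Central: (17504/68800)²·(1−2699/17504)·0.797/2699 = 1.6166808 × 10^-5
  North: (19541/68800)²·(1−4415/19541)·0.4768/4415 = 6.7437202 × 10^-6
  South: (14207/68800)²·(1−1966/14207)·0.4646/1966 = 8.6823661 × 10^-6
  West: (17548/68800)²·(1−1915/17548)·0.8253/1915 = 2.4976762 × 10^-5
  → Var(ȳ_str) = 5.6569656 × 10^-5.
Var(ȳ_srs) = (1 − 10995/68800)·1.571/10995 = 1.2004883 × 10^-4.
deff = (5.6569656 × 10^-5) / (1.2004883 × 10^-4) = 0.4712.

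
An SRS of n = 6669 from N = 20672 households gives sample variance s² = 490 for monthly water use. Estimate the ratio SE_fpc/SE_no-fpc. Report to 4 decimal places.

0.8230

f = n/N = 6669/20672 = 0.32261029.
SE_no-fpc = √(s²/n) = 0.2710614; SE_fpc = √((1−f)s²/n) = 0.22309353.
Ratio = √(1−f) = 0.82303688.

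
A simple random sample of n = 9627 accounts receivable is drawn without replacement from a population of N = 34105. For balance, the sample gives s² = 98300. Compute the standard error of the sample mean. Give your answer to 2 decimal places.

2.71

Under SRS without replacement, Var(ȳ) = (1 − f)·s²/n with f = n/N = 9627/34105 = 0.28227533.
Var(ȳ) = (1 − 0.28227533)·98300/9627 = 0.71772467·10.210865 = 7.3285899.
SE(ȳ) = √(7.3285899) = 2.71.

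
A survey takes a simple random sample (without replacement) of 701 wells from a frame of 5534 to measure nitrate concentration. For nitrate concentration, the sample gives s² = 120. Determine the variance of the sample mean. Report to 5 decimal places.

Under SRS without replacement, Var(ȳ) = (1 − f)·s²/n with f = n/N = 701/5534 = 0.12667149.
Var(ȳ) = (1 − 0.12667149)·120/701 = 0.87332851·0.17118402 = 0.14949989.

0.14950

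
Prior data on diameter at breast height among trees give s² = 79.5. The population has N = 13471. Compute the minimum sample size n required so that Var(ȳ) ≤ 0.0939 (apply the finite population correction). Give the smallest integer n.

Without fpc, n₀ = s²/D = 79.5/0.0939 = 846.6454.
With fpc, (1 − n/N)·s²/n ≤ D requires n ≥ n₀/(1 + n₀/N) = 846.6454/(1 + 846.6454/13471) = 796.5807.
Rounding up, n = 797.

797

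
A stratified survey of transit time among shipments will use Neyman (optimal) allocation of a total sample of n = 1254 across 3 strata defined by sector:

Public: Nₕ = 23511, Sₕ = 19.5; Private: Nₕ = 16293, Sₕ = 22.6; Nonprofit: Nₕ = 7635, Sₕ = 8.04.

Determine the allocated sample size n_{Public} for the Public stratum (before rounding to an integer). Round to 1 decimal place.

647.4

Neyman allocation: nₕ = n·NₕSₕ / Σⱼ NⱼSⱼ.
Σ NⱼSⱼ = 23511·19.5 + 16293·22.6 + 7635·8.04 = 888071.7.
n_{Public} = 1254·23511·19.5 / 888071.7 = 647.4.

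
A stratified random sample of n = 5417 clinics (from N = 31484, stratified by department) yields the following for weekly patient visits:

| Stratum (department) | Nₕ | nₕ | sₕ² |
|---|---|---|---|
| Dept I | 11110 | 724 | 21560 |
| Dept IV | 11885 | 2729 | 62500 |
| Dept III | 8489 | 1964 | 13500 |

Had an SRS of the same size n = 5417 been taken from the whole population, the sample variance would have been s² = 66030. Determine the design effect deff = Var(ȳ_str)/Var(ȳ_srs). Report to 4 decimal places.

Var(ȳ_str) = Σ Wₕ²(1−fₕ)sₕ²/nₕ with Wₕ = Nₕ/31484:
  Dept I: (11110/31484)²·(1−724/11110)·21560/724 = 3.4665124
  Dept IV: (11885/31484)²·(1−2729/11885)·62500/2729 = 2.5142105
  Dept III: (8489/31484)²·(1−1964/8489)·13500/1964 = 0.38410462
  → Var(ȳ_str) = 6.3648275.
Var(ȳ_srs) = (1 − 5417/31484)·66030/5417 = 10.092148.
deff = 6.3648275 / 10.092148 = 0.6307.

0.6307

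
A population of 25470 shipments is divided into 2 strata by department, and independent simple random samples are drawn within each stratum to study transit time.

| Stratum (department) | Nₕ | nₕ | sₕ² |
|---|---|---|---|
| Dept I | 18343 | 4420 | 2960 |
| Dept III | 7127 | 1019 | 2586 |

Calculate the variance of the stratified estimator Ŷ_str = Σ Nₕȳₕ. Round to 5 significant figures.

Var(Ŷ_str) = Σₕ Nₕ²(1 − fₕ)sₕ²/nₕ.
Dept I: 18343²·(1 − 4420/18343)·2960/4420 = 1.7103013 × 10^8.
Dept III: 7127²·(1 − 1019/7127)·2586/1019 = 1.1047401 × 10^8.
Sum = 2.8150414 × 10^8.

2.8150 × 10^8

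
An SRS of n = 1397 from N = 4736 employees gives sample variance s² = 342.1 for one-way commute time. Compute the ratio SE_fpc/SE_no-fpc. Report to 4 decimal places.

f = n/N = 1397/4736 = 0.29497466.
SE_no-fpc = √(s²/n) = 0.49485542; SE_fpc = √((1−f)s²/n) = 0.41550925.
Ratio = √(1−f) = 0.83965787.

0.8397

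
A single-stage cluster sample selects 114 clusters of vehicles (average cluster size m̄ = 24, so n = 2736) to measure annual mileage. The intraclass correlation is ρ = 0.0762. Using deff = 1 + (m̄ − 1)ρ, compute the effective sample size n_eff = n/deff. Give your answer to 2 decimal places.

993.97

deff = 1 + (24 − 1)·0.0762 = 1 + 1.7526 = 2.7526.
n_eff = 2736 / 2.7526 = 993.97.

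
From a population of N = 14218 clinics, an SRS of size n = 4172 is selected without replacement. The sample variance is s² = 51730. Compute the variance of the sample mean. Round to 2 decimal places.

8.76

Under SRS without replacement, Var(ȳ) = (1 − f)·s²/n with f = n/N = 4172/14218 = 0.29343086.
Var(ȳ) = (1 − 0.29343086)·51730/4172 = 0.70656914·12.399329 = 8.7609831.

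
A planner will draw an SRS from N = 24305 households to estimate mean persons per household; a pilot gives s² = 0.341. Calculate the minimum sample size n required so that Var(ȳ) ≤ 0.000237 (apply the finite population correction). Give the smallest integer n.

1359

Without fpc, n₀ = s²/D = 0.341/0.000237 = 1438.8186.
With fpc, (1 − n/N)·s²/n ≤ D requires n ≥ n₀/(1 + n₀/N) = 1438.8186/(1 + 1438.8186/24305) = 1358.4032.
Rounding up, n = 1359.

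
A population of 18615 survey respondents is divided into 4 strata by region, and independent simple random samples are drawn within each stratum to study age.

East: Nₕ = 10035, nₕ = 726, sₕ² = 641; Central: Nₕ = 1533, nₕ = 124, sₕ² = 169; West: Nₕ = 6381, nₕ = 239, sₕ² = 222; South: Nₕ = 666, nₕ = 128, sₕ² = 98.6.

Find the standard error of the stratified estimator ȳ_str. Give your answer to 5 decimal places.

Var(ȳ_str) = Σₕ Wₕ²(1 − fₕ)sₕ²/nₕ with Wₕ = Nₕ/N, N = 18615.
East: Wₕ = 0.53908139; term = 0.53908139²·(1 − 0.07234679)·641/726 = 0.23802125.
Central: Wₕ = 0.08235294; term = 0.08235294²·(1 − 0.08088715)·169/124 = 0.0084955615.
West: Wₕ = 0.34278807; term = 0.34278807²·(1 − 0.03745494)·222/239 = 0.10505762.
South: Wₕ = 0.03577760; term = 0.03577760²·(1 − 0.19219219)·98.6/128 = 7.9652125 × 10^-4.
Sum = 0.35237095.
SE = √(0.35237095) = 0.59361.

0.59361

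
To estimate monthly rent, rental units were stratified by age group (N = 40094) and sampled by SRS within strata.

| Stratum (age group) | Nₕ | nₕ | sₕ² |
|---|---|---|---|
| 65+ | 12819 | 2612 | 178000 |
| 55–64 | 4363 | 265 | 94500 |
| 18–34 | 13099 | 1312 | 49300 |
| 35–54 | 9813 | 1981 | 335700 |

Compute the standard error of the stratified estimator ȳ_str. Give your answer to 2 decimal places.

4.61

Var(ȳ_str) = Σₕ Wₕ²(1 − fₕ)sₕ²/nₕ with Wₕ = Nₕ/N, N = 40094.
65+: Wₕ = 0.31972365; term = 0.31972365²·(1 − 0.20376004)·178000/2612 = 5.5467721.
55–64: Wₕ = 0.10881927; term = 0.10881927²·(1 − 0.06073802)·94500/265 = 3.9662888.
18–34: Wₕ = 0.32670724; term = 0.32670724²·(1 − 0.10016032)·49300/1312 = 3.6090736.
35–54: Wₕ = 0.24474984; term = 0.24474984²·(1 − 0.20187506)·335700/1981 = 8.1018196.
Sum = 21.223954.
SE = √(21.223954) = 4.61.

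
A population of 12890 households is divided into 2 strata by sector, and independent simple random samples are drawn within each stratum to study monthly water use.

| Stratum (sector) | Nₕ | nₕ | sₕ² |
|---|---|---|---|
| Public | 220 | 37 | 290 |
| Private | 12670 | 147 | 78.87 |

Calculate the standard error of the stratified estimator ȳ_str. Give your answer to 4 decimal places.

0.7171

Var(ȳ_str) = Σₕ Wₕ²(1 − fₕ)sₕ²/nₕ with Wₕ = Nₕ/N, N = 12890.
Public: Wₕ = 0.01706749; term = 0.01706749²·(1 − 0.16818182)·290/37 = 0.0018991716.
Private: Wₕ = 0.98293251; term = 0.98293251²·(1 − 0.01160221)·78.87/147 = 0.51235817.
Sum = 0.51425734.
SE = √(0.51425734) = 0.7171.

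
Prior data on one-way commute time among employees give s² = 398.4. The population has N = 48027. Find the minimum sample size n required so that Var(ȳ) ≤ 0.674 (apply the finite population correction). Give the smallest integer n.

Without fpc, n₀ = s²/D = 398.4/0.674 = 591.0979.
With fpc, (1 − n/N)·s²/n ≤ D requires n ≥ n₀/(1 + n₀/N) = 591.0979/(1 + 591.0979/48027) = 583.9113.
Rounding up, n = 584.

584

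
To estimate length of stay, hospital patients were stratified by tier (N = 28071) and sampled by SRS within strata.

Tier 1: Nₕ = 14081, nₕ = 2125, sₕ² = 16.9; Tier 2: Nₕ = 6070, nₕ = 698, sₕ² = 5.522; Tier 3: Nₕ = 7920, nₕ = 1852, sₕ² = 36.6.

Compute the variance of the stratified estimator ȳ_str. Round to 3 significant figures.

0.00323

Var(ȳ_str) = Σₕ Wₕ²(1 − fₕ)sₕ²/nₕ with Wₕ = Nₕ/N, N = 28071.
Tier 1: Wₕ = 0.50162089; term = 0.50162089²·(1 − 0.15091258)·16.9/2125 = 0.0016991488.
Tier 2: Wₕ = 0.21623740; term = 0.21623740²·(1 − 0.11499176)·5.522/698 = 3.2737831 × 10^-4.
Tier 3: Wₕ = 0.28214171; term = 0.28214171²·(1 − 0.23383838)·36.6/1852 = 0.0012052998.
Sum = 0.0032318269.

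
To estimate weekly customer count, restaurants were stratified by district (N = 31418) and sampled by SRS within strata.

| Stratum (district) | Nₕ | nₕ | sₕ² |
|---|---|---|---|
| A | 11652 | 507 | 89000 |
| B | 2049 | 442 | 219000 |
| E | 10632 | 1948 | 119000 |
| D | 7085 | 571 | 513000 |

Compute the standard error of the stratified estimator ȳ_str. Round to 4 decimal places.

8.5128

Var(ȳ_str) = Σₕ Wₕ²(1 − fₕ)sₕ²/nₕ with Wₕ = Nₕ/N, N = 31418.
A: Wₕ = 0.37087020; term = 0.37087020²·(1 − 0.04351184)·89000/507 = 23.094338.
B: Wₕ = 0.06521739; term = 0.06521739²·(1 − 0.21571498)·219000/442 = 1.6528088.
E: Wₕ = 0.33840474; term = 0.33840474²·(1 − 0.18322047)·119000/1948 = 5.7139406.
D: Wₕ = 0.22550767; term = 0.22550767²·(1 − 0.08059280)·513000/571 = 42.006045.
Sum = 72.467132.
SE = √(72.467132) = 8.5128.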